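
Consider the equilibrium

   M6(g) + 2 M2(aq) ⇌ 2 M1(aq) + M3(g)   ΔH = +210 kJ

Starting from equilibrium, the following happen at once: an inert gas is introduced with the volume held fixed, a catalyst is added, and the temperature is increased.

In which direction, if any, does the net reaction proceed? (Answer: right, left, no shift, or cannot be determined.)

right

At constant volume, adding an inert gas leaves every reacting species' partial pressure unchanged, so Q is unchanged — no shift from this change.
A catalyst speeds both forward and reverse rates equally; it changes neither Q nor K — no shift from this change.
The forward reaction is endothermic. Raising T favours the endothermic direction — shift to the right.
Only the nonzero effect(s) matter; the net shift is to the right.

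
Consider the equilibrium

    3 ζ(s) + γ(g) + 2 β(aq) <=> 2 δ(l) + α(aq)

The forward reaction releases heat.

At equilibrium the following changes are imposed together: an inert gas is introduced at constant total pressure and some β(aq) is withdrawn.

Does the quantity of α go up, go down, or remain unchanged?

decreases

Adding inert gas at constant total pressure expands the volume and lowers every reacting partial pressure. With Δn_gas = 0 − 1 = -1, Q moves away from K toward the side with fewer gas moles, so the system shifts toward the side with more gas moles — to the left.
Removing β (aq), a reactant, drives the reaction to the left.
The net shift is to the left. α is a product, so its amount decreases.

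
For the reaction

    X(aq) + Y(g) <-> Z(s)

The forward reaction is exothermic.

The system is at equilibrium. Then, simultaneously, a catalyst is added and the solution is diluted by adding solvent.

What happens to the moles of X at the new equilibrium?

increases

A catalyst speeds both forward and reverse rates equally; it changes neither Q nor K — no shift from this change.
Dilution lowers every aqueous concentration by the same factor. Δn_aq = 0 − 1 = -1, so the system shifts toward the side with more dissolved moles — to the left.
The net shift is to the left. X is a reactant, so its amount increases.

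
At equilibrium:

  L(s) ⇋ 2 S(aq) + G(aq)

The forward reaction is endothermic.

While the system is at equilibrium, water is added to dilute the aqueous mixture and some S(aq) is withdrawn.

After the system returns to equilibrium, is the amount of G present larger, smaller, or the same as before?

Dilution lowers every aqueous concentration by the same factor. Δn_aq = 3 − 0 = +3, so the system shifts toward the side with more dissolved moles — to the right.
Removing S (aq), a product, drives the reaction to the right.
The net shift is to the right. G is a product, so its amount increases.

increases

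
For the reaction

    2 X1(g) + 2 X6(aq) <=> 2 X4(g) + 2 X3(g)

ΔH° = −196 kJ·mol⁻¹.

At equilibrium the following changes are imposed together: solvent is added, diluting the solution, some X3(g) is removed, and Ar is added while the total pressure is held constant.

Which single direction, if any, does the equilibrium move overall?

cannot be determined

Dilution lowers every aqueous concentration by the same factor. Δn_aq = 0 − 2 = -2, so the system shifts toward the side with more dissolved moles — to the left.
Removing X3 (g), a product, drives the reaction to the right.
Adding inert gas at constant total pressure expands the volume and lowers every reacting partial pressure. With Δn_gas = 4 − 2 = +2, Q moves away from K toward the side with fewer gas moles, so the system shifts toward the side with more gas moles — to the right.
The individual effects push in opposite directions; without quantitative information the net direction cannot be determined.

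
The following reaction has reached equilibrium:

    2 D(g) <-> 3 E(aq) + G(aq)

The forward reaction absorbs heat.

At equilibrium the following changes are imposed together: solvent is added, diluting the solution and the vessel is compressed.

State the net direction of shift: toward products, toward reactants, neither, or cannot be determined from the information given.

right

Dilution lowers every aqueous concentration by the same factor. Δn_aq = 4 − 0 = +4, so the system shifts toward the side with more dissolved moles — to the right.
Gas moles: reactants 2, products 0 (Δn_gas = -2). Compression shifts the system toward the side with fewer moles of gas — to the right.
All effects act in the same direction — net shift to the right.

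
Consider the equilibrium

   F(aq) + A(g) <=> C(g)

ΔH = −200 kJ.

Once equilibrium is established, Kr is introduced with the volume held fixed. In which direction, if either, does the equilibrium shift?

no shift

At constant volume, adding an inert gas leaves every reacting species' partial pressure unchanged, so Q is unchanged — no shift from this change.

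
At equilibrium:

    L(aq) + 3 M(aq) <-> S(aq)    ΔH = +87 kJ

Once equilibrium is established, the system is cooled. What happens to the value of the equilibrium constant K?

decreases

K depends on temperature via the van 't Hoff relation. The forward reaction is endothermic, so lowering T decreases K.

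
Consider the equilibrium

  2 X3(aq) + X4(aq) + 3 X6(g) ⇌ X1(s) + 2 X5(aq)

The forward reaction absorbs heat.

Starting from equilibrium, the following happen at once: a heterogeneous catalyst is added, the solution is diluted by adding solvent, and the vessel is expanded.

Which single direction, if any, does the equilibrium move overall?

A catalyst speeds both forward and reverse rates equally; it changes neither Q nor K — no shift from this change.
Dilution lowers every aqueous concentration by the same factor. Δn_aq = 2 − 3 = -1, so the system shifts toward the side with more dissolved moles — to the left.
Gas moles: reactants 3, products 0 (Δn_gas = -3). Expansion shifts the system toward the side with more moles of gas — to the left.
Only the nonzero effect(s) matter; the net shift is to the left.

left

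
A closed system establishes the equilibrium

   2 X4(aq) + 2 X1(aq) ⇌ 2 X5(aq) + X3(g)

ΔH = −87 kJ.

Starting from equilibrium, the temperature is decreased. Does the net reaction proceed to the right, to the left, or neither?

The forward reaction is exothermic. Lowering T favours the exothermic direction — shift to the right.

right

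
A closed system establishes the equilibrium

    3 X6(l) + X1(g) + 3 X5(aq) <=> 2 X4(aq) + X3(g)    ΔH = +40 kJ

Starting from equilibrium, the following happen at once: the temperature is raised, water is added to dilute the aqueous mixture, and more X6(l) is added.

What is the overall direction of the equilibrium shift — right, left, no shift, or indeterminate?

The forward reaction is endothermic. Raising T favours the endothermic direction — shift to the right.
Dilution lowers every aqueous concentration by the same factor. Δn_aq = 2 − 3 = -1, so the system shifts toward the side with more dissolved moles — to the left.
X6 is a pure liquid; its activity is 1 regardless of amount, so Q is unaffected — no shift from this change.
The individual effects push in opposite directions; without quantitative information the net direction cannot be determined.

cannot be determined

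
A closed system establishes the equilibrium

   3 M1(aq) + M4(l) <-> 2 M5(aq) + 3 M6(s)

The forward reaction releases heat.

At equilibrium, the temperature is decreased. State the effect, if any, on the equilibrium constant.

K depends on temperature via the van 't Hoff relation. The forward reaction is exothermic, so lowering T increases K.

increases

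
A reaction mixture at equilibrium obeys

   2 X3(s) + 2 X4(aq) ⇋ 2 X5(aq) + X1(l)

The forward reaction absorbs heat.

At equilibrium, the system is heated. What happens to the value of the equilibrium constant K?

increases

K depends on temperature via the van 't Hoff relation. The forward reaction is endothermic, so raising T increases K.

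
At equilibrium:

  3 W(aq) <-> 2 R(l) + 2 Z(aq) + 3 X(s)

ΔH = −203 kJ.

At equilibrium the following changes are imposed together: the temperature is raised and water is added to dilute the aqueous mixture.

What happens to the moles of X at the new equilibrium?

decreases

The forward reaction is exothermic. Raising T favours the endothermic direction — shift to the left.
Dilution lowers every aqueous concentration by the same factor. Δn_aq = 2 − 3 = -1, so the system shifts toward the side with more dissolved moles — to the left.
The net shift is to the left. X is a product, so its amount decreases.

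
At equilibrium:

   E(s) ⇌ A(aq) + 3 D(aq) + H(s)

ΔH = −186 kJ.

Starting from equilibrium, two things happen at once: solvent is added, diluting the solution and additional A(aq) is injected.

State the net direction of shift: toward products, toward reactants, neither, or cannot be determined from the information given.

cannot be determined

Dilution lowers every aqueous concentration by the same factor. Δn_aq = 4 − 0 = +4, so the system shifts toward the side with more dissolved moles — to the right.
Adding A (aq), a product, drives the reaction to the left.
The individual effects push in opposite directions; without quantitative information the net direction cannot be determined.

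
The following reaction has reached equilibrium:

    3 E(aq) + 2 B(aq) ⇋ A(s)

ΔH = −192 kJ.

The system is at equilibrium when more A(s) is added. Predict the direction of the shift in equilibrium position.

no shift

A is a pure solid; its activity is 1 regardless of amount, so Q is unaffected — no shift from this change.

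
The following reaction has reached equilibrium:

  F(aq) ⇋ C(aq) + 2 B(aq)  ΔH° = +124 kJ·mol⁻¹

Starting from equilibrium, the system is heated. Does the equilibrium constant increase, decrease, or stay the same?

increases

K depends on temperature via the van 't Hoff relation. The forward reaction is endothermic, so raising T increases K.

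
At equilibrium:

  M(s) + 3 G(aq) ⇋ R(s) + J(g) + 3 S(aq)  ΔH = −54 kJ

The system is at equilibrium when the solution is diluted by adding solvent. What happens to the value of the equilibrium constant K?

unchanged

The equilibrium constant depends only on temperature. This perturbation changes neither the position of equilibrium nor K.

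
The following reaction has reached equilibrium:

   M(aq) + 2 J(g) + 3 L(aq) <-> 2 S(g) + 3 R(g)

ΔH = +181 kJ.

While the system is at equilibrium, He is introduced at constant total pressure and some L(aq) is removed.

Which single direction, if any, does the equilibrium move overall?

cannot be determined

Adding inert gas at constant total pressure expands the volume and lowers every reacting partial pressure. With Δn_gas = 5 − 2 = +3, Q moves away from K toward the side with fewer gas moles, so the system shifts toward the side with more gas moles — to the right.
Removing L (aq), a reactant, drives the reaction to the left.
The individual effects push in opposite directions; without quantitative information the net direction cannot be determined.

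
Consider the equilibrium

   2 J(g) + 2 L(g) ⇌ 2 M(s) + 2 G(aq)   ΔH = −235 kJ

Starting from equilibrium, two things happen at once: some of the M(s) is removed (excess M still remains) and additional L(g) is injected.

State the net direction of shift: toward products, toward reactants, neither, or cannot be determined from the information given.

M is a pure solid; its activity is 1 regardless of amount, so Q is unaffected — no shift from this change.
Adding L (g), a reactant, drives the reaction to the right.
Only the nonzero effect(s) matter; the net shift is to the right.

right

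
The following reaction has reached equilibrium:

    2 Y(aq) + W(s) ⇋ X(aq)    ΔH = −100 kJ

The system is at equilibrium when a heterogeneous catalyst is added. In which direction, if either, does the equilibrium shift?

A catalyst speeds both forward and reverse rates equally; it changes neither Q nor K — no shift from this change.

no shift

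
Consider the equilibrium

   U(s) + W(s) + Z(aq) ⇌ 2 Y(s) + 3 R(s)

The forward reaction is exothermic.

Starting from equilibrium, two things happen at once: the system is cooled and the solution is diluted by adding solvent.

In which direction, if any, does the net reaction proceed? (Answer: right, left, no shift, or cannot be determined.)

cannot be determined

The forward reaction is exothermic. Lowering T favours the exothermic direction — shift to the right.
Dilution lowers every aqueous concentration by the same factor. Δn_aq = 0 − 1 = -1, so the system shifts toward the side with more dissolved moles — to the left.
The individual effects push in opposite directions; without quantitative information the net direction cannot be determined.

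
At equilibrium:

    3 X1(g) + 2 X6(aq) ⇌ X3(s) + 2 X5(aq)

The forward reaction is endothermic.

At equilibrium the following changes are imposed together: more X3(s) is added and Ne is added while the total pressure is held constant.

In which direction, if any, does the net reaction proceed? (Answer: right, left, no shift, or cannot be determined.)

X3 is a pure solid; its activity is 1 regardless of amount, so Q is unaffected — no shift from this change.
Adding inert gas at constant total pressure expands the volume and lowers every reacting partial pressure. With Δn_gas = 0 − 3 = -3, Q moves away from K toward the side with fewer gas moles, so the system shifts toward the side with more gas moles — to the left.
Only the nonzero effect(s) matter; the net shift is to the left.

left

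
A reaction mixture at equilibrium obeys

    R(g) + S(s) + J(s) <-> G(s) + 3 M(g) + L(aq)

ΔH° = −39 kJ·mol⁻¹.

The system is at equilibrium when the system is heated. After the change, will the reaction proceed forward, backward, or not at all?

left

The forward reaction is exothermic. Raising T favours the endothermic direction — shift to the left.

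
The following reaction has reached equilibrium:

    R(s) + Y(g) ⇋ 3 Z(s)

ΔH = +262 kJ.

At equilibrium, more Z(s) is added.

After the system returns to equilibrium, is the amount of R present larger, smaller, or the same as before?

Z is a pure solid; its activity is 1 regardless of amount, so Q is unaffected — no shift from this change.
No net shift occurs, so the amount of R is unchanged.

unchanged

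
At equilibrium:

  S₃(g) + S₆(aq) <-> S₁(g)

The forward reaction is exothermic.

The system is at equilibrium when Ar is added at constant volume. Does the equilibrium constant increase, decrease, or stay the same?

The equilibrium constant depends only on temperature. This perturbation changes neither the position of equilibrium nor K.

unchanged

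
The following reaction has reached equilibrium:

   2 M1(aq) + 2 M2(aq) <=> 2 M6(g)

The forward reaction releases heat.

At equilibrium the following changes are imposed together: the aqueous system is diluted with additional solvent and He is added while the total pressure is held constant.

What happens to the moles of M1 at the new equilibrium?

Dilution lowers every aqueous concentration by the same factor. Δn_aq = 0 − 4 = -4, so the system shifts toward the side with more dissolved moles — to the left.
Adding inert gas at constant total pressure expands the volume and lowers every reacting partial pressure. With Δn_gas = 2 − 0 = +2, Q moves away from K toward the side with fewer gas moles, so the system shifts toward the side with more gas moles — to the right.
The two effects oppose each other, so the net shift — and hence the change in M1 — cannot be determined from the given information.

cannot be determined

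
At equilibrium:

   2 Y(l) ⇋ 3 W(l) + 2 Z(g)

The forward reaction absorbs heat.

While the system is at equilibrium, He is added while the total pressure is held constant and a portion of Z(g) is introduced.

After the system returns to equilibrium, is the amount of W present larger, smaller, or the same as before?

Adding inert gas at constant total pressure expands the volume and lowers every reacting partial pressure. With Δn_gas = 2 − 0 = +2, Q moves away from K toward the side with fewer gas moles, so the system shifts toward the side with more gas moles — to the right.
Adding Z (g), a product, drives the reaction to the left.
The two effects oppose each other, so the net shift — and hence the change in W — cannot be determined from the given information.

cannot be determined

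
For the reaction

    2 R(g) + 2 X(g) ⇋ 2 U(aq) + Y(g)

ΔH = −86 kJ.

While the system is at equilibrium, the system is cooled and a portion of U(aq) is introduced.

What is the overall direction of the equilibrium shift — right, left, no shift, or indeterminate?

The forward reaction is exothermic. Lowering T favours the exothermic direction — shift to the right.
Adding U (aq), a product, drives the reaction to the left.
The individual effects push in opposite directions; without quantitative information the net direction cannot be determined.

cannot be determined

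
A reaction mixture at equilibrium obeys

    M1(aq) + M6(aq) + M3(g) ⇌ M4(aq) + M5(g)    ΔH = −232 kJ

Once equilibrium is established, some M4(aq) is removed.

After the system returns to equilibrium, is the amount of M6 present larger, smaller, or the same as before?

Removing M4 (aq), a product, drives the reaction to the right.
The net shift is to the right. M6 is a reactant, so its amount decreases.

decreases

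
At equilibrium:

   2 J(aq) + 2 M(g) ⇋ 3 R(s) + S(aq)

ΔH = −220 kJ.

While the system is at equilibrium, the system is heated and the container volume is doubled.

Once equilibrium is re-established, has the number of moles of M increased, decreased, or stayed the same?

The forward reaction is exothermic. Raising T favours the endothermic direction — shift to the left.
Gas moles: reactants 2, products 0 (Δn_gas = -2). Expansion shifts the system toward the side with more moles of gas — to the left.
The net shift is to the left. M is a reactant, so its amount increases.

increases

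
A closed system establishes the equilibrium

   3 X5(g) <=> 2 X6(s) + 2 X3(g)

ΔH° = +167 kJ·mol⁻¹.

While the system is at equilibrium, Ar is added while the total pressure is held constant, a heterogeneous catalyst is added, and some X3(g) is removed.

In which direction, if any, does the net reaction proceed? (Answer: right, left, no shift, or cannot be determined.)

cannot be determined

Adding inert gas at constant total pressure expands the volume and lowers every reacting partial pressure. With Δn_gas = 2 − 3 = -1, Q moves away from K toward the side with fewer gas moles, so the system shifts toward the side with more gas moles — to the left.
A catalyst speeds both forward and reverse rates equally; it changes neither Q nor K — no shift from this change.
Removing X3 (g), a product, drives the reaction to the right.
The individual effects push in opposite directions; without quantitative information the net direction cannot be determined.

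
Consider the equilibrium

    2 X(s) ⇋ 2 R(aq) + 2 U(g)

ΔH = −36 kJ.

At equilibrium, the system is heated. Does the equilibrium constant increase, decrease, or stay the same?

K depends on temperature via the van 't Hoff relation. The forward reaction is exothermic, so raising T decreases K.

decreases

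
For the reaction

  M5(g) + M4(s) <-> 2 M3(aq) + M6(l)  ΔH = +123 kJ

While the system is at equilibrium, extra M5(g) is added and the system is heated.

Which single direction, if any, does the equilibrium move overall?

Adding M5 (g), a reactant, drives the reaction to the right.
The forward reaction is endothermic. Raising T favours the endothermic direction — shift to the right.
All effects act in the same direction — net shift to the right.

right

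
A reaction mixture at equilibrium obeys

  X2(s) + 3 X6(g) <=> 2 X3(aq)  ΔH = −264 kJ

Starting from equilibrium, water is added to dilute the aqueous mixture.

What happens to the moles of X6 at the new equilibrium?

decreases

Dilution lowers every aqueous concentration by the same factor. Δn_aq = 2 − 0 = +2, so the system shifts toward the side with more dissolved moles — to the right.
The net shift is to the right. X6 is a reactant, so its amount decreases.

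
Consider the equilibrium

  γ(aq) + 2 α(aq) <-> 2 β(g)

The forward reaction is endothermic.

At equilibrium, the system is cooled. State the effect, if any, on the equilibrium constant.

K depends on temperature via the van 't Hoff relation. The forward reaction is endothermic, so lowering T decreases K.

decreases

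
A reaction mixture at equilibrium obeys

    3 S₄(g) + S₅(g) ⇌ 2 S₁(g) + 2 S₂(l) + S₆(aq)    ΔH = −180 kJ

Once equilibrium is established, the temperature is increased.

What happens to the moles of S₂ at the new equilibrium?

decreases

The forward reaction is exothermic. Raising T favours the endothermic direction — shift to the left.
The net shift is to the left. S₂ is a product, so its amount decreases.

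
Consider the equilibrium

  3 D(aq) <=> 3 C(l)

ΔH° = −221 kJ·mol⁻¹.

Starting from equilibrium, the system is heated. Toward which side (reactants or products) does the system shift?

left

The forward reaction is exothermic. Raising T favours the endothermic direction — shift to the left.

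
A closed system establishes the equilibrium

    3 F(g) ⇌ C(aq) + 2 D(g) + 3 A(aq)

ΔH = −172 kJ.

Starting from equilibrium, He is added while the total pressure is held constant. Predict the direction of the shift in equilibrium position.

left

Adding inert gas at constant total pressure expands the volume and lowers every reacting partial pressure. With Δn_gas = 2 − 3 = -1, Q moves away from K toward the side with fewer gas moles, so the system shifts toward the side with more gas moles — to the left.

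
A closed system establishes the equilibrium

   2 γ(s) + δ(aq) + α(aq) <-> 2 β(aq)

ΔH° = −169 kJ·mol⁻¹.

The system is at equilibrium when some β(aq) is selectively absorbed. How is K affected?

unchanged

The equilibrium constant depends only on temperature. This perturbation may move the position of equilibrium, but since T is unchanged, K itself is unchanged.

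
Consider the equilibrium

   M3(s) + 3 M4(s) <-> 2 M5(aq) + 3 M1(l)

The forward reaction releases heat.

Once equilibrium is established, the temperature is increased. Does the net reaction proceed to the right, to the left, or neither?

The forward reaction is exothermic. Raising T favours the endothermic direction — shift to the left.

left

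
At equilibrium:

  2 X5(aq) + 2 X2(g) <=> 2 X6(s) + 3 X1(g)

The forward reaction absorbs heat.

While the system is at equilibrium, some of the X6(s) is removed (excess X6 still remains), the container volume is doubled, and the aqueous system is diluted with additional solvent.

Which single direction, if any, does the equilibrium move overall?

cannot be determined

X6 is a pure solid; its activity is 1 regardless of amount, so Q is unaffected — no shift from this change.
Gas moles: reactants 2, products 3 (Δn_gas = +1). Expansion shifts the system toward the side with more moles of gas — to the right.
Dilution lowers every aqueous concentration by the same factor. Δn_aq = 0 − 2 = -2, so the system shifts toward the side with more dissolved moles — to the left.
The individual effects push in opposite directions; without quantitative information the net direction cannot be determined.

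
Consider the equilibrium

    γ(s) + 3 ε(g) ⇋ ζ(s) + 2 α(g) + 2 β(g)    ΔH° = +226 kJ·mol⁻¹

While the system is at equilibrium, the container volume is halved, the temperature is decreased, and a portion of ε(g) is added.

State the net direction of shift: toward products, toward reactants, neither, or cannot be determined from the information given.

cannot be determined

Gas moles: reactants 3, products 4 (Δn_gas = +1). Compression shifts the system toward the side with fewer moles of gas — to the left.
The forward reaction is endothermic. Lowering T favours the exothermic direction — shift to the left.
Adding ε (g), a reactant, drives the reaction to the right.
The individual effects push in opposite directions; without quantitative information the net direction cannot be determined.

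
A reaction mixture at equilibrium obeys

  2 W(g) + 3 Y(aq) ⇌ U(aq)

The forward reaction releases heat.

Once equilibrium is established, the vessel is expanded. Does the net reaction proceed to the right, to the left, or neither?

Gas moles: reactants 2, products 0 (Δn_gas = -2). Expansion shifts the system toward the side with more moles of gas — to the left.

left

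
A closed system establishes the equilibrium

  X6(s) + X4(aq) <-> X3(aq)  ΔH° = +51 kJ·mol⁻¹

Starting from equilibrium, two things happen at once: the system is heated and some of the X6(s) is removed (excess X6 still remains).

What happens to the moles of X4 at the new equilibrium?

decreases

The forward reaction is endothermic. Raising T favours the endothermic direction — shift to the right.
X6 is a pure solid; its activity is 1 regardless of amount, so Q is unaffected — no shift from this change.
The net shift is to the right. X4 is a reactant, so its amount decreases.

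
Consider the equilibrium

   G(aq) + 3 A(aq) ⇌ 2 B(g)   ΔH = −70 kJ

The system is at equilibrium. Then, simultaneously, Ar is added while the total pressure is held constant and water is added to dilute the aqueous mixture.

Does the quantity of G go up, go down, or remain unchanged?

Adding inert gas at constant total pressure expands the volume and lowers every reacting partial pressure. With Δn_gas = 2 − 0 = +2, Q moves away from K toward the side with fewer gas moles, so the system shifts toward the side with more gas moles — to the right.
Dilution lowers every aqueous concentration by the same factor. Δn_aq = 0 − 4 = -4, so the system shifts toward the side with more dissolved moles — to the left.
The two effects oppose each other, so the net shift — and hence the change in G — cannot be determined from the given information.

cannot be determined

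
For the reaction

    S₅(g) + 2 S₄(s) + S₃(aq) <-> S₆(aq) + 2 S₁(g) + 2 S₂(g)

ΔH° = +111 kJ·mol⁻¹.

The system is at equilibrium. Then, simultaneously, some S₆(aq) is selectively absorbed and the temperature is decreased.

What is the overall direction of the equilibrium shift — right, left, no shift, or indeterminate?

Removing S₆ (aq), a product, drives the reaction to the right.
The forward reaction is endothermic. Lowering T favours the exothermic direction — shift to the left.
The individual effects push in opposite directions; without quantitative information the net direction cannot be determined.

cannot be determined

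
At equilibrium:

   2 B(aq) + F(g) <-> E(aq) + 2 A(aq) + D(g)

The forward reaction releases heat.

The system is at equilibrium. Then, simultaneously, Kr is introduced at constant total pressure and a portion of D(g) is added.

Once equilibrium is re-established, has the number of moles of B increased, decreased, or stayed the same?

Adding inert gas at constant total pressure expands the volume, scaling every reacting partial pressure by the same factor. Δn_gas = 1 − 1 = 0, so Q is unchanged — no shift.
Adding D (g), a product, drives the reaction to the left.
The net shift is to the left. B is a reactant, so its amount increases.

increases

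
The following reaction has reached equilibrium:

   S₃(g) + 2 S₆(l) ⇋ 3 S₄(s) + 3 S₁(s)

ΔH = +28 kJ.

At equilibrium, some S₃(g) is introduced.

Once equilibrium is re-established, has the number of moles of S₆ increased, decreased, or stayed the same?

decreases

Adding S₃ (g), a reactant, drives the reaction to the right.
The net shift is to the right. S₆ is a reactant, so its amount decreases.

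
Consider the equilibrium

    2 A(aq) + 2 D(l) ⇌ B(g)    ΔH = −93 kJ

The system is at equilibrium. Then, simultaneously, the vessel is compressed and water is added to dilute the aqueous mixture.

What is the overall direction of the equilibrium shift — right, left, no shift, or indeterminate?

left

Gas moles: reactants 0, products 1 (Δn_gas = +1). Compression shifts the system toward the side with fewer moles of gas — to the left.
Dilution lowers every aqueous concentration by the same factor. Δn_aq = 0 − 2 = -2, so the system shifts toward the side with more dissolved moles — to the left.
All effects act in the same direction — net shift to the left.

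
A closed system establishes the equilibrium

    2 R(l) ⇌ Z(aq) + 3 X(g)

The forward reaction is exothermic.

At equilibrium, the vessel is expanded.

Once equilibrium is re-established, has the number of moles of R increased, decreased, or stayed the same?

Gas moles: reactants 0, products 3 (Δn_gas = +3). Expansion shifts the system toward the side with more moles of gas — to the right.
The net shift is to the right. R is a reactant, so its amount decreases.

decreases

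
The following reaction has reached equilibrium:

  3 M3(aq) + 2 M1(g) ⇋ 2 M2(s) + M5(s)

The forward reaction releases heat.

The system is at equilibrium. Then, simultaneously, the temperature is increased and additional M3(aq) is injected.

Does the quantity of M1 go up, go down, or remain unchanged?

The forward reaction is exothermic. Raising T favours the endothermic direction — shift to the left.
Adding M3 (aq), a reactant, drives the reaction to the right.
The two effects oppose each other, so the net shift — and hence the change in M1 — cannot be determined from the given information.

cannot be determined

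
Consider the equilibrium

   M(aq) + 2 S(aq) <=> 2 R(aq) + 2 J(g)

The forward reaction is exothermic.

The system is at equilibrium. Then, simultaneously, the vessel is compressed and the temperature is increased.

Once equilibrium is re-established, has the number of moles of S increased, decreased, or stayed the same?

increases

Gas moles: reactants 0, products 2 (Δn_gas = +2). Compression shifts the system toward the side with fewer moles of gas — to the left.
The forward reaction is exothermic. Raising T favours the endothermic direction — shift to the left.
The net shift is to the left. S is a reactant, so its amount increases.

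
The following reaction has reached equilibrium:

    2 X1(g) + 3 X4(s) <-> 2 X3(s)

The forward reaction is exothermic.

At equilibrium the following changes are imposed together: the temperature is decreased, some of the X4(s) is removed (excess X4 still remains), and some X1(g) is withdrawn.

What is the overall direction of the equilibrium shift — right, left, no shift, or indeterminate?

The forward reaction is exothermic. Lowering T favours the exothermic direction — shift to the right.
X4 is a pure solid; its activity is 1 regardless of amount, so Q is unaffected — no shift from this change.
Removing X1 (g), a reactant, drives the reaction to the left.
The individual effects push in opposite directions; without quantitative information the net direction cannot be determined.

cannot be determined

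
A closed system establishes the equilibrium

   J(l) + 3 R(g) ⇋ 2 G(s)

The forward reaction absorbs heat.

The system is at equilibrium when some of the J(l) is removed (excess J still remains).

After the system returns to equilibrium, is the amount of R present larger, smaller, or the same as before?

J is a pure liquid; its activity is 1 regardless of amount, so Q is unaffected — no shift from this change.
No net shift occurs, so the amount of R is unchanged.

unchanged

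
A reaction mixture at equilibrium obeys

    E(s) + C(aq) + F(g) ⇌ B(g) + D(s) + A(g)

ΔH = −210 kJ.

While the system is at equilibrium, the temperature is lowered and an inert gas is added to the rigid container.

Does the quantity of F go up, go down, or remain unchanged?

decreases

The forward reaction is exothermic. Lowering T favours the exothermic direction — shift to the right.
At constant volume, adding an inert gas leaves every reacting species' partial pressure unchanged, so Q is unchanged — no shift from this change.
The net shift is to the right. F is a reactant, so its amount decreases.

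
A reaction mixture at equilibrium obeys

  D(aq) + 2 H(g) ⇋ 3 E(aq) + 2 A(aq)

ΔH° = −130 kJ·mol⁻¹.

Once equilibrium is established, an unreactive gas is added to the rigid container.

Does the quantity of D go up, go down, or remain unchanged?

unchanged

At constant volume, adding an inert gas leaves every reacting species' partial pressure unchanged, so Q is unchanged — no shift from this change.
No net shift occurs, so the amount of D is unchanged.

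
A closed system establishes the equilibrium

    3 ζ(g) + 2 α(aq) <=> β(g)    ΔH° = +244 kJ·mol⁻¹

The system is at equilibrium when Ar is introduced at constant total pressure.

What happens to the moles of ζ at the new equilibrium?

increases

Adding inert gas at constant total pressure expands the volume and lowers every reacting partial pressure. With Δn_gas = 1 − 3 = -2, Q moves away from K toward the side with fewer gas moles, so the system shifts toward the side with more gas moles — to the left.
The net shift is to the left. ζ is a reactant, so its amount increases.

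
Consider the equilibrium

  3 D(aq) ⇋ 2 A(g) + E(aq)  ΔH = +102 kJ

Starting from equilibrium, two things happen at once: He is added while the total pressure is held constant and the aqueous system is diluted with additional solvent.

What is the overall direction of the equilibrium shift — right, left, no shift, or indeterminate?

cannot be determined

Adding inert gas at constant total pressure expands the volume and lowers every reacting partial pressure. With Δn_gas = 2 − 0 = +2, Q moves away from K toward the side with fewer gas moles, so the system shifts toward the side with more gas moles — to the right.
Dilution lowers every aqueous concentration by the same factor. Δn_aq = 1 − 3 = -2, so the system shifts toward the side with more dissolved moles — to the left.
The individual effects push in opposite directions; without quantitative information the net direction cannot be determined.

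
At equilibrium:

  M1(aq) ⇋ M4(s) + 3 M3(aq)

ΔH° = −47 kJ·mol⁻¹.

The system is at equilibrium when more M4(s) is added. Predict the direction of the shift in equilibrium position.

no shift

M4 is a pure solid; its activity is 1 regardless of amount, so Q is unaffected — no shift from this change.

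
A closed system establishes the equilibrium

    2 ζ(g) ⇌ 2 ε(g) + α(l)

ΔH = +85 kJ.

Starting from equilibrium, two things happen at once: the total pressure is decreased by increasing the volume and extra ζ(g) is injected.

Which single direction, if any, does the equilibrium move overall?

right

Gas moles: reactants 2, products 2. Δn_gas = 0, so a volume change leaves Q equal to K — no shift from this change.
Adding ζ (g), a reactant, drives the reaction to the right.
Only the nonzero effect(s) matter; the net shift is to the right.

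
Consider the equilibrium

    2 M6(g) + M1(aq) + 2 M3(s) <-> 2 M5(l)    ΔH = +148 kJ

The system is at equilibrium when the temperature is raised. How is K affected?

K depends on temperature via the van 't Hoff relation. The forward reaction is endothermic, so raising T increases K.

increases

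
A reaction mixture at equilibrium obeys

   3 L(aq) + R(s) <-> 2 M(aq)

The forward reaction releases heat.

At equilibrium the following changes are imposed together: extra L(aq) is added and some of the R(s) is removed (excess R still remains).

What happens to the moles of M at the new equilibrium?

increases

Adding L (aq), a reactant, drives the reaction to the right.
R is a pure solid; its activity is 1 regardless of amount, so Q is unaffected — no shift from this change.
The net shift is to the right. M is a product, so its amount increases.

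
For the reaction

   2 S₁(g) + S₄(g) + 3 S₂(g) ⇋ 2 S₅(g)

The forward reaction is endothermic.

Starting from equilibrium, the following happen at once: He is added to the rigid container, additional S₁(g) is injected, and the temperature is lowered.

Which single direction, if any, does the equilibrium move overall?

cannot be determined

At constant volume, adding an inert gas leaves every reacting species' partial pressure unchanged, so Q is unchanged — no shift from this change.
Adding S₁ (g), a reactant, drives the reaction to the right.
The forward reaction is endothermic. Lowering T favours the exothermic direction — shift to the left.
The individual effects push in opposite directions; without quantitative information the net direction cannot be determined.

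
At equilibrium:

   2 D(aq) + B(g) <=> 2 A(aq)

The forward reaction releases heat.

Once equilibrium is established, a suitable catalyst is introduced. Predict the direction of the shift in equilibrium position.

no shift

A catalyst speeds both forward and reverse rates equally; it changes neither Q nor K — no shift from this change.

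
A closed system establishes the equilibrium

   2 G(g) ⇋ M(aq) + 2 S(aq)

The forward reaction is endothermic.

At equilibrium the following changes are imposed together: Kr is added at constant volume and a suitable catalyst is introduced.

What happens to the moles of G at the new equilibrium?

At constant volume, adding an inert gas leaves every reacting species' partial pressure unchanged, so Q is unchanged — no shift from this change.
A catalyst speeds both forward and reverse rates equally; it changes neither Q nor K — no shift from this change.
No net shift occurs, so the amount of G is unchanged.

unchanged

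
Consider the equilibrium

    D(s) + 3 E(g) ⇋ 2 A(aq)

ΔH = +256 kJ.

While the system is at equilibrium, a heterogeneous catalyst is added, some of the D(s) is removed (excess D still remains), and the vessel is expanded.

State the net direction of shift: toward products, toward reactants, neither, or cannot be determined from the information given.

A catalyst speeds both forward and reverse rates equally; it changes neither Q nor K — no shift from this change.
D is a pure solid; its activity is 1 regardless of amount, so Q is unaffected — no shift from this change.
Gas moles: reactants 3, products 0 (Δn_gas = -3). Expansion shifts the system toward the side with more moles of gas — to the left.
Only the nonzero effect(s) matter; the net shift is to the left.

left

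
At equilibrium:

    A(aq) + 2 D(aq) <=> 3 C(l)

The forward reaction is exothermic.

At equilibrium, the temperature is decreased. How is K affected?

increases

K depends on temperature via the van 't Hoff relation. The forward reaction is exothermic, so lowering T increases K.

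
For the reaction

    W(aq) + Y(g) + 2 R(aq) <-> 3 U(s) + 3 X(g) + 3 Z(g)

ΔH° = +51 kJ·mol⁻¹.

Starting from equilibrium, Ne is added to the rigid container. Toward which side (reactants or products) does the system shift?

no shift

At constant volume, adding an inert gas leaves every reacting species' partial pressure unchanged, so Q is unchanged — no shift from this change.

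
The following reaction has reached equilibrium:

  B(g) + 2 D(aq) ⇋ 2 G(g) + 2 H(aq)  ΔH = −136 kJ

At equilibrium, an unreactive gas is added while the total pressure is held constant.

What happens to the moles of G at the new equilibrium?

increases

Adding inert gas at constant total pressure expands the volume and lowers every reacting partial pressure. With Δn_gas = 2 − 1 = +1, Q moves away from K toward the side with fewer gas moles, so the system shifts toward the side with more gas moles — to the right.
The net shift is to the right. G is a product, so its amount increases.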